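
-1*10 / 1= -10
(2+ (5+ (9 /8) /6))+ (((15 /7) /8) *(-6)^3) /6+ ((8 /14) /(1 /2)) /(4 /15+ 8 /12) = -965 /784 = -1.23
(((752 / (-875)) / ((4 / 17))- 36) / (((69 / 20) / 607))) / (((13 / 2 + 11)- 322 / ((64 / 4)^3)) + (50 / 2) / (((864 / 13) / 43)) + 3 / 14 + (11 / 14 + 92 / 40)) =-1552746479616 / 8211844445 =-189.09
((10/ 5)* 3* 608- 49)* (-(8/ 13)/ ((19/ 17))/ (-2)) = 990.82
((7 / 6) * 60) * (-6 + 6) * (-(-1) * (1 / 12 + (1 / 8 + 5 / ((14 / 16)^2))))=0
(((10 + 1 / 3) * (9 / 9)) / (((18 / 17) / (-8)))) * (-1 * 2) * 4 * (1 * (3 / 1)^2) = 16864 / 3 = 5621.33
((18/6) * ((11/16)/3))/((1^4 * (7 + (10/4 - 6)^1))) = 11/56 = 0.20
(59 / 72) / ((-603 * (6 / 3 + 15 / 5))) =-59 / 217080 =-0.00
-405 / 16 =-25.31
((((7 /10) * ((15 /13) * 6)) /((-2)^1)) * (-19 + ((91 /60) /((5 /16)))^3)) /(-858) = 281490433 /1045687500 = 0.27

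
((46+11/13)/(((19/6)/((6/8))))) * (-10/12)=-9135/988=-9.25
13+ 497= 510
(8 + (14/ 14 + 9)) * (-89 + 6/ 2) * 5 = -7740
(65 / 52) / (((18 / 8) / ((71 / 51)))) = 355 / 459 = 0.77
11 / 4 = 2.75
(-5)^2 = 25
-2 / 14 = -1 / 7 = -0.14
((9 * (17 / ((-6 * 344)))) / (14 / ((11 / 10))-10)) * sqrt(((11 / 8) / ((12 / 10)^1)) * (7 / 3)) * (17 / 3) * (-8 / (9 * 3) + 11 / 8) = -740707 * sqrt(385) / 53498880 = -0.27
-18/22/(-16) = 9/176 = 0.05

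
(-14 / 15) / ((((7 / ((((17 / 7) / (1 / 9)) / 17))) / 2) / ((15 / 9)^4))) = -500 / 189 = -2.65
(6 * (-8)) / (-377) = 48 / 377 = 0.13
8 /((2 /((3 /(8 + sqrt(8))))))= 12 /7 - 3 * sqrt(2) /7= 1.11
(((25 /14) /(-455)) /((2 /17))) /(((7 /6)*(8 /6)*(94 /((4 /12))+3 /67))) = -17085 /224697928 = -0.00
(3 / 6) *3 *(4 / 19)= 6 / 19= 0.32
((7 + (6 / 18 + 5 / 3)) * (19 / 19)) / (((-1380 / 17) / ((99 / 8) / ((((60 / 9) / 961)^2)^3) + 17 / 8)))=-2899166949209030152857681 / 235520000000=-12309642277551.93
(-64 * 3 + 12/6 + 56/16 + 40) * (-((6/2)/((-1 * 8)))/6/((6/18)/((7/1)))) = -6153/32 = -192.28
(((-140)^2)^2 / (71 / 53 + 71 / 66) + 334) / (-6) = -95985321569 / 3621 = -26507959.56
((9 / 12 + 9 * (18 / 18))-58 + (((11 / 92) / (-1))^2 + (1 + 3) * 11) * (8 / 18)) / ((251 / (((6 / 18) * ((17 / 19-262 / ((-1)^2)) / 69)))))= 75288136 / 522219807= 0.14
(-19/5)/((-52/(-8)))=-38/65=-0.58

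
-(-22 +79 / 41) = 823 / 41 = 20.07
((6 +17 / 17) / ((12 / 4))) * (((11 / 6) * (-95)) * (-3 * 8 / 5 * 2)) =11704 / 3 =3901.33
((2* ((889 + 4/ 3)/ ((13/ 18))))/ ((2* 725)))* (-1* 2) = -32052/ 9425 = -3.40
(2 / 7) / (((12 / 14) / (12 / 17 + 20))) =352 / 51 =6.90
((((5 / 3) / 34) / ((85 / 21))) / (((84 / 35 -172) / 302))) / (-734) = 5285 / 179882848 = 0.00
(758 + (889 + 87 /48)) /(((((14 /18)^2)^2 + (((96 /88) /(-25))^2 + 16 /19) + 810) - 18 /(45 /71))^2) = 2344602947714457851953125 /871386285698151557678903056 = 0.00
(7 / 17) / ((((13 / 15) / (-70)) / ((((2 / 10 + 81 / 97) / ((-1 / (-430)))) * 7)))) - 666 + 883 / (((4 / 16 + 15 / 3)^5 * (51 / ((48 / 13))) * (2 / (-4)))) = -9129914378860610 / 87550873137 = -104281.25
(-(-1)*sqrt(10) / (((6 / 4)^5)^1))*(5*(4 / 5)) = 128*sqrt(10) / 243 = 1.67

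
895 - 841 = 54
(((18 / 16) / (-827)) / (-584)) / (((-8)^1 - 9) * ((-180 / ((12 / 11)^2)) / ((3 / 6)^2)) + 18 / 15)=45 / 198716217664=0.00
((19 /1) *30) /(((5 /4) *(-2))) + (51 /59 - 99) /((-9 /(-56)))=-148436 /177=-838.62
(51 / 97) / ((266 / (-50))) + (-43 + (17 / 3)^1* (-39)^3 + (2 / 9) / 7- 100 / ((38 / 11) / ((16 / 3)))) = -336338.45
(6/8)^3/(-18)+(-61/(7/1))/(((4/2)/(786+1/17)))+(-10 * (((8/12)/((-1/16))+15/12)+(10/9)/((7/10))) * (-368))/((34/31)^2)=-63801735197/2330496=-27376.89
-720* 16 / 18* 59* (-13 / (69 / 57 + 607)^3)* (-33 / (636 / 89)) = -25751875435 / 2555927265114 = -0.01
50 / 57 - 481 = -480.12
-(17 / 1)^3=-4913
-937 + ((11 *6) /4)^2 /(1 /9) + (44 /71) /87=37389557 /24708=1513.26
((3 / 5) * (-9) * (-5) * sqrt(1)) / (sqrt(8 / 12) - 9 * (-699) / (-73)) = -37198683 / 118719385 - 143883 * sqrt(6) / 118719385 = -0.32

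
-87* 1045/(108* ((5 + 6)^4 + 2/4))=-30305/527094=-0.06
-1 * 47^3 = -103823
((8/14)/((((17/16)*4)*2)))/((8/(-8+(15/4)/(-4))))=-143/1904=-0.08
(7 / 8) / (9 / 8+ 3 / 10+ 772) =0.00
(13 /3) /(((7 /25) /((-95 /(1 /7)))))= -30875 /3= -10291.67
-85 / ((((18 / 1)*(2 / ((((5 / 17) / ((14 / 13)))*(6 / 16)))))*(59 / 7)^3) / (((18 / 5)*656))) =-391755 / 410758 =-0.95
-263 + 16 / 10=-1307 / 5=-261.40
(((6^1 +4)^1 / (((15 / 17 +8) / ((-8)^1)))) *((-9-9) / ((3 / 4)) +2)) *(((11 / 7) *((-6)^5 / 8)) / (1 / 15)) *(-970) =4654612512000 / 1057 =4403606917.69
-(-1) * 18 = 18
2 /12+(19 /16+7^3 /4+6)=4469 /48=93.10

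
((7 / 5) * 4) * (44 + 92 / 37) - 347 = -3207 / 37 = -86.68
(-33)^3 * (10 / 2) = -179685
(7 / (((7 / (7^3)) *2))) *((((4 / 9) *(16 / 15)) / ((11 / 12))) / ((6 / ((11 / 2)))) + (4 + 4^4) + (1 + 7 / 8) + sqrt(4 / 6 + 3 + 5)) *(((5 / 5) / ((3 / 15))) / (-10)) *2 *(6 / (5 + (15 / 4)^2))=-14320.60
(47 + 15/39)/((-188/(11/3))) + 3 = 3805/1833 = 2.08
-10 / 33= -0.30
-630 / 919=-0.69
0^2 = 0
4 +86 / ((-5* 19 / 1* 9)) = 3334 / 855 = 3.90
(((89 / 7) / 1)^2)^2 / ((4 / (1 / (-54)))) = -62742241 / 518616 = -120.98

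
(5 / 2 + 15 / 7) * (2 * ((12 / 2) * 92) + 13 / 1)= 72605 / 14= 5186.07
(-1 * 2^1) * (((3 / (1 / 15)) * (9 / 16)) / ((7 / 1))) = -405 / 56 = -7.23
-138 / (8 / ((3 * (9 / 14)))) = -1863 / 56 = -33.27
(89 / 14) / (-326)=-89 / 4564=-0.02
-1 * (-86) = 86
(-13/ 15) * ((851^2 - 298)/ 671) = -3136913/ 3355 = -935.00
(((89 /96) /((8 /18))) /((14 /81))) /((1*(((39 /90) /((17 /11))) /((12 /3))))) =5514885 /32032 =172.17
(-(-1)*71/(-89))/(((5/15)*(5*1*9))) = -0.05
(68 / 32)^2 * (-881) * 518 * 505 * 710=-11822062375025 / 16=-738878898439.06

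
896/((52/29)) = 6496/13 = 499.69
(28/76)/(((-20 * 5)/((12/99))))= -7/15675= -0.00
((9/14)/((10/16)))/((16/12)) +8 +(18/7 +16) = 957/35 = 27.34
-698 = -698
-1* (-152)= 152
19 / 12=1.58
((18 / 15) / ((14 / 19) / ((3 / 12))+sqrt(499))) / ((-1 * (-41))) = -2128 / 12095205+722 * sqrt(499) / 12095205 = 0.00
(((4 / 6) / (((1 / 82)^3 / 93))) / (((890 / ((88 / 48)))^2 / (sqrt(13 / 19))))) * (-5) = -258522671 * sqrt(247) / 6772455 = -599.93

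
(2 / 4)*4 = 2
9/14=0.64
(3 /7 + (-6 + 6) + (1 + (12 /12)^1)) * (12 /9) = 68 /21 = 3.24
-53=-53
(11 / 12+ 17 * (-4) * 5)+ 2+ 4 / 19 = -76807 / 228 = -336.87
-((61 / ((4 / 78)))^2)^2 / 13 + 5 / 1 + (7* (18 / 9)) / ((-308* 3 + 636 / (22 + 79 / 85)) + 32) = -64850309098087683 / 421112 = -153997770422.33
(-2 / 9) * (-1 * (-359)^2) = 28640.22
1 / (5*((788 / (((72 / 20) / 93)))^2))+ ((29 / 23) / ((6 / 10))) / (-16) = -0.13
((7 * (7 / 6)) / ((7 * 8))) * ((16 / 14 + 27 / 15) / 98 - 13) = -14829 / 7840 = -1.89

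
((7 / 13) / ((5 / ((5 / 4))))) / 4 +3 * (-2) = -1241 / 208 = -5.97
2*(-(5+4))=-18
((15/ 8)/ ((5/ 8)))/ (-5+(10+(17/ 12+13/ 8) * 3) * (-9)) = -24/ 1417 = -0.02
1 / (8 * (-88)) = -1 / 704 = -0.00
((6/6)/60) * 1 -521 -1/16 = -125051/240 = -521.05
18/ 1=18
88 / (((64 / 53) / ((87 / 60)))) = 16907 / 160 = 105.67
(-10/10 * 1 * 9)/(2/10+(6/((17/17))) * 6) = -45/181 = -0.25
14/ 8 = 7/ 4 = 1.75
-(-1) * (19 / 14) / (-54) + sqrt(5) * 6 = -19 / 756 + 6 * sqrt(5) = 13.39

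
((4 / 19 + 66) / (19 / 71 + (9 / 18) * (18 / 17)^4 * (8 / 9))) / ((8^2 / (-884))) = -824322118919 / 744720200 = -1106.89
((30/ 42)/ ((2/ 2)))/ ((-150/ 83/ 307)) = -25481/ 210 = -121.34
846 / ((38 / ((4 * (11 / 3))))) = 6204 / 19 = 326.53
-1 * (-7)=7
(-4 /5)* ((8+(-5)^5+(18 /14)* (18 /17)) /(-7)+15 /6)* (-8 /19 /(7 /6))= 71585952 /553945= 129.23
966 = 966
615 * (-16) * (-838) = 8245920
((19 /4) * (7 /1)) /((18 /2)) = 133 /36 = 3.69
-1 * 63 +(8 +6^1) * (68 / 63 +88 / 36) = -41 / 3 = -13.67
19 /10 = 1.90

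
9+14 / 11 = 113 / 11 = 10.27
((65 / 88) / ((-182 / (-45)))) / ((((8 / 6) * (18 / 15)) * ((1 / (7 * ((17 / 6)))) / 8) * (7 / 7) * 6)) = 2125 / 704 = 3.02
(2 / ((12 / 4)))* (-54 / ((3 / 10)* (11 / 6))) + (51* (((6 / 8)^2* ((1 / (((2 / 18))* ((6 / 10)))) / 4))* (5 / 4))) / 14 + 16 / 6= -6290023 / 118272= -53.18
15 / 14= 1.07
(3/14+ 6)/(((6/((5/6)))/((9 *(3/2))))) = 1305/112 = 11.65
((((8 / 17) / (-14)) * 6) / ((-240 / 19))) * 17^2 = 323 / 70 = 4.61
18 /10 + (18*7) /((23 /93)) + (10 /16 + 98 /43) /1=20341053 /39560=514.18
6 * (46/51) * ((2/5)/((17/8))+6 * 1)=48392/1445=33.49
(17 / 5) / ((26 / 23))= 391 / 130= 3.01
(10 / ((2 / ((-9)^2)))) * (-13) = -5265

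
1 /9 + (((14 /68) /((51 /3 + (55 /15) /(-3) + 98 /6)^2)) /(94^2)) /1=25091718007 /225825416136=0.11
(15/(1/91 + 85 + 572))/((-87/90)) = -0.02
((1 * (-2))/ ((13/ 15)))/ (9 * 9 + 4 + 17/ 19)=-95/ 3536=-0.03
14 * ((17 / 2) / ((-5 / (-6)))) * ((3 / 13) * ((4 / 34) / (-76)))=-63 / 1235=-0.05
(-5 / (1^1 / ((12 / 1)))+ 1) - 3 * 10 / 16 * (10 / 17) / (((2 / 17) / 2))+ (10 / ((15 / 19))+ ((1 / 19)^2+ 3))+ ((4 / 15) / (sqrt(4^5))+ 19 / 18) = -7929727 / 129960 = -61.02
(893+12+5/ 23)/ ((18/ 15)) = 17350/ 23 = 754.35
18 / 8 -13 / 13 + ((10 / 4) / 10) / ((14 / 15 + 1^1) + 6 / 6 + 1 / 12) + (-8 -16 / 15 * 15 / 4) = -7723 / 724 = -10.67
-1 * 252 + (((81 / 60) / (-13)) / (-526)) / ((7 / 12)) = -60311079 / 239330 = -252.00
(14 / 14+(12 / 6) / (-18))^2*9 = 64 / 9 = 7.11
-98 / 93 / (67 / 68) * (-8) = 8.56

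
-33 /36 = -11 /12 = -0.92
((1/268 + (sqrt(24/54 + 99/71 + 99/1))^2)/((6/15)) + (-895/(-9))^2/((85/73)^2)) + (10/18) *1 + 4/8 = 6723458408551/890852904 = 7547.22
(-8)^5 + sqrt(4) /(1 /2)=-32764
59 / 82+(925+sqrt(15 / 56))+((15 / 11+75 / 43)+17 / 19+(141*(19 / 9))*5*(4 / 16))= sqrt(210) / 28+5756067985 / 4421604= 1302.32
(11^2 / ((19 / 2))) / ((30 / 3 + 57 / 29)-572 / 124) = 108779 / 62795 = 1.73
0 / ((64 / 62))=0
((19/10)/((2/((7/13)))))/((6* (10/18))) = 399/2600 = 0.15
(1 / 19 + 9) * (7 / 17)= 1204 / 323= 3.73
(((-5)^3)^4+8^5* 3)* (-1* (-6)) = 1465433574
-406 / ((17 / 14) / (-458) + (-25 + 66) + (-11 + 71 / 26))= -33842536 / 2728085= -12.41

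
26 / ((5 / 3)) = 78 / 5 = 15.60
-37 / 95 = -0.39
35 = 35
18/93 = 6/31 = 0.19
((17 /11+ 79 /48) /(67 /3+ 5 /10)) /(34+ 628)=1685 /7981072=0.00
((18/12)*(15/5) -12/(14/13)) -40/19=-2327/266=-8.75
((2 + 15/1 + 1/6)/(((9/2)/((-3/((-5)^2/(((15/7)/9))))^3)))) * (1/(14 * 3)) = -0.00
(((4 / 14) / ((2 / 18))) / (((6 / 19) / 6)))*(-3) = -1026 / 7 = -146.57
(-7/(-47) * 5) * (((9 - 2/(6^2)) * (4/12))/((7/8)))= 3220/1269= 2.54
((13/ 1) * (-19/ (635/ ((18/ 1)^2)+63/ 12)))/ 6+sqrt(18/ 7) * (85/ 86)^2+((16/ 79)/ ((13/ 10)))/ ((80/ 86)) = -6648167/ 1199536+21675 * sqrt(14)/ 51772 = -3.98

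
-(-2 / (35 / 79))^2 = -24964 / 1225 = -20.38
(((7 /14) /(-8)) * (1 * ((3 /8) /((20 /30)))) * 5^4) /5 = -1125 /256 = -4.39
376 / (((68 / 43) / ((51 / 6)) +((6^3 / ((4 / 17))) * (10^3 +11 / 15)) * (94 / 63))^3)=160216543375 / 1097399463092104842590327784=0.00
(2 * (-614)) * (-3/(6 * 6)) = 307/3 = 102.33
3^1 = 3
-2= -2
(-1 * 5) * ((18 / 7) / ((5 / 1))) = -18 / 7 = -2.57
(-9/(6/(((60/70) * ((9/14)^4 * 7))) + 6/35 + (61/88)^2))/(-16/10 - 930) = 40011602400/26950244240291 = 0.00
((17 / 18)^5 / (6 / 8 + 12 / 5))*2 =7099285 / 14880348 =0.48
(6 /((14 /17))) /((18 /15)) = 85 /14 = 6.07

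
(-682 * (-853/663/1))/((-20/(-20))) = 581746/663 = 877.44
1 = 1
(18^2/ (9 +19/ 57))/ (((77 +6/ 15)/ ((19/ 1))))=2565/ 301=8.52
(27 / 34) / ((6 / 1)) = 9 / 68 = 0.13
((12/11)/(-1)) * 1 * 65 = -780/11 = -70.91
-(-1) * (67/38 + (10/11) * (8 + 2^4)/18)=2.98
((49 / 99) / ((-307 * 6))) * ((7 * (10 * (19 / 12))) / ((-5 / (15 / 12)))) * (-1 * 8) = -32585 / 547074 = -0.06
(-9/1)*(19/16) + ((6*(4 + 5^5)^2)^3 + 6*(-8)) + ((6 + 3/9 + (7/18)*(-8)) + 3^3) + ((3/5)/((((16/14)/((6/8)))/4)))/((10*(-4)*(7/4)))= 182444022722503694213736761/900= 202715580802781882459707.50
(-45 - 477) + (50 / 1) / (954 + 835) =-933808 / 1789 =-521.97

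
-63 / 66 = -21 / 22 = -0.95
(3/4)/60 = 1/80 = 0.01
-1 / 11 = -0.09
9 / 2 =4.50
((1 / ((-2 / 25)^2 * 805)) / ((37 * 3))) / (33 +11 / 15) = 625 / 12056968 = 0.00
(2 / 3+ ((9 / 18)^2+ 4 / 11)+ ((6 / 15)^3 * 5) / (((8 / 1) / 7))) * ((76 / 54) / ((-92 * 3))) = -97831 / 12295800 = -0.01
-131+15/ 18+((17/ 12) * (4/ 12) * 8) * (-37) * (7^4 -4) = -670355/ 2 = -335177.50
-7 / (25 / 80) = -22.40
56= 56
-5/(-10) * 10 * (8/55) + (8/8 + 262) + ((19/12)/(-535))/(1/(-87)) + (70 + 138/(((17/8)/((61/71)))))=11074712967/28412780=389.78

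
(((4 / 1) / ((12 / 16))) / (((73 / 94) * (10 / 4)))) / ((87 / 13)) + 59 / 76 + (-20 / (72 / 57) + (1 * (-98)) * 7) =-5072779051 / 7240140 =-700.65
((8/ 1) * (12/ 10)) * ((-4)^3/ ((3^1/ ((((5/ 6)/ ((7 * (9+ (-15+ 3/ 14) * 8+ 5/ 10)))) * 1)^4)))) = -128000/ 435797397329121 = -0.00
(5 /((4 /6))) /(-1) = -15 /2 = -7.50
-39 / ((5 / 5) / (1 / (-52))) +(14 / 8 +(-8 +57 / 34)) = -65 / 17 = -3.82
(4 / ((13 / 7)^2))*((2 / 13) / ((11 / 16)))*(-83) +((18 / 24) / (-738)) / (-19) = -9732664729 / 451826232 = -21.54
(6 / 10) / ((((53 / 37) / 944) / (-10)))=-209568 / 53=-3954.11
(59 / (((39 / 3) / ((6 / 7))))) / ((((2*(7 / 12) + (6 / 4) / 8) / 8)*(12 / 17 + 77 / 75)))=34663680 / 2613247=13.26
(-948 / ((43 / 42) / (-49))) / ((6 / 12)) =3901968 / 43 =90743.44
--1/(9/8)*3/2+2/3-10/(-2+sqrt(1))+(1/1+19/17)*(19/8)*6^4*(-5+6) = 111012/17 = 6530.12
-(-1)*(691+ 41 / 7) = 4878 / 7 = 696.86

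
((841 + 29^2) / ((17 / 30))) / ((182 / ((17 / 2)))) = 12615 / 91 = 138.63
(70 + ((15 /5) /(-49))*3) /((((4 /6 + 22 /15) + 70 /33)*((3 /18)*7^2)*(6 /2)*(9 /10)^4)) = 1881550000 /1843096437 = 1.02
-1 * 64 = -64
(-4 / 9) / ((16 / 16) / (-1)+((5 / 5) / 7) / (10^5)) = 2800000 / 6299991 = 0.44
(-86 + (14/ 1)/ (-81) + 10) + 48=-2282/ 81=-28.17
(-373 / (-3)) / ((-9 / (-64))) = 23872 / 27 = 884.15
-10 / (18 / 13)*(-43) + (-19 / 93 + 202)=142946 / 279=512.35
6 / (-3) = -2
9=9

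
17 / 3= 5.67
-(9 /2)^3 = -729 /8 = -91.12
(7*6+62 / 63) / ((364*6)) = 677 / 34398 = 0.02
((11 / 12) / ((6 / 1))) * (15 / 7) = 55 / 168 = 0.33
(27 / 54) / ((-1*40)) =-1 / 80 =-0.01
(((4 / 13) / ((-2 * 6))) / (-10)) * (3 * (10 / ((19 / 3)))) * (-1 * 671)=-2013 / 247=-8.15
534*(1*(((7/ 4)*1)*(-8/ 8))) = -1869/ 2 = -934.50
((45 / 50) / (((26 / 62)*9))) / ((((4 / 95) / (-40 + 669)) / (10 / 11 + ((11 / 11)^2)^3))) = 7780101 / 1144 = 6800.79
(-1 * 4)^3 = -64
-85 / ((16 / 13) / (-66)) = 4558.12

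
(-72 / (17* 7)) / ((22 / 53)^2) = -50562 / 14399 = -3.51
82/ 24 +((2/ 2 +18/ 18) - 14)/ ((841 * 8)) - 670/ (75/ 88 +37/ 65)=-38396362147/ 82058052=-467.92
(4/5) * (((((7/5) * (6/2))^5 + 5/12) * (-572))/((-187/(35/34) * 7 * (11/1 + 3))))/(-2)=-16.80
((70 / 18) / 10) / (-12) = -7 / 216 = -0.03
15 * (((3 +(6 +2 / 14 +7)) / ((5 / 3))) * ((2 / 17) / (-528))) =-339 / 10472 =-0.03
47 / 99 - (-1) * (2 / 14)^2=2402 / 4851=0.50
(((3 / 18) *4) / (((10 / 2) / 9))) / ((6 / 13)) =13 / 5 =2.60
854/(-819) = -122/117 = -1.04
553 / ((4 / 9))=4977 / 4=1244.25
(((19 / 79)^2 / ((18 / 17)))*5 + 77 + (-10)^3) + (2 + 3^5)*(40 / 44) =-865002079 / 1235718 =-700.00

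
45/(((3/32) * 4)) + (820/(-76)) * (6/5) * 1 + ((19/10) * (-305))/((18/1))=51203/684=74.86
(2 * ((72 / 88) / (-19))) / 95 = -18 / 19855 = -0.00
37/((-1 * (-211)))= 37/211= 0.18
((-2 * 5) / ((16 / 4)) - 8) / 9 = -7 / 6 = -1.17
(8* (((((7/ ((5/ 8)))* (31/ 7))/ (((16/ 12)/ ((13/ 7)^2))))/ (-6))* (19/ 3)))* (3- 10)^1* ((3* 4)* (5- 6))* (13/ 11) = -107555.99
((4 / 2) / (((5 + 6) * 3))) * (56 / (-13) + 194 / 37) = 300 / 5291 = 0.06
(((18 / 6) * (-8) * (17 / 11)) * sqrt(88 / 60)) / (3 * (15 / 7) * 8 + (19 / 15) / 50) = -142800 * sqrt(330) / 2971463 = -0.87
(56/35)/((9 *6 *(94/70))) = 28/1269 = 0.02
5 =5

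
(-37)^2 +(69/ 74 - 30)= 99155/ 74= 1339.93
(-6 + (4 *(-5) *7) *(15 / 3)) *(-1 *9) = 6354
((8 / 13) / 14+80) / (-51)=-1.57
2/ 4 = 0.50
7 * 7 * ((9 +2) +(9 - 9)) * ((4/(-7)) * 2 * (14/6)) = -4312/3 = -1437.33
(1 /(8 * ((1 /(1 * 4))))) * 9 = 9 /2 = 4.50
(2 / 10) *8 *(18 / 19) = 144 / 95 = 1.52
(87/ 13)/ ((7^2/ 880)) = 76560/ 637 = 120.19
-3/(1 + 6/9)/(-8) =9/40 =0.22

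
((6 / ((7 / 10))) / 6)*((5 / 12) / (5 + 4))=25 / 378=0.07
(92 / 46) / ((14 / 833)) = 119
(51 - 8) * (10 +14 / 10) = 490.20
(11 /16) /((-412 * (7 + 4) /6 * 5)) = -3 /16480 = -0.00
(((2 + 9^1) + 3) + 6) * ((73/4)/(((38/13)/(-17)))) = -80665/38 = -2122.76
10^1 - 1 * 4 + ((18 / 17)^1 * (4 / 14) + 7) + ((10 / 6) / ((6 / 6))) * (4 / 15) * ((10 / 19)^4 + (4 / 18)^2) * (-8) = 145321816775 / 11305477071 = 12.85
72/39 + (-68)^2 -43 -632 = 51361/13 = 3950.85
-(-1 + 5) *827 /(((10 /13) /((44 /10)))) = -473044 /25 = -18921.76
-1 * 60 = -60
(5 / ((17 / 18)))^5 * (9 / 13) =53144100000 / 18458141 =2879.17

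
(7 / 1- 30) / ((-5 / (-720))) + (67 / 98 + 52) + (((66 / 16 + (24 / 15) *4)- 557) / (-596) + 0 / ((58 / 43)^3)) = -3258.40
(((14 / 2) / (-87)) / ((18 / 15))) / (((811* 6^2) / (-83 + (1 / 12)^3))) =0.00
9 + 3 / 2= 10.50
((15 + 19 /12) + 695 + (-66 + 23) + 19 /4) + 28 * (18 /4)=2398 /3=799.33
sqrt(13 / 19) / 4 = sqrt(247) / 76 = 0.21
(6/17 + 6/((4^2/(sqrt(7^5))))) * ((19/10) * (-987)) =-2756691 * sqrt(7)/80 - 56259/85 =-91830.86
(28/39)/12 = 7/117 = 0.06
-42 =-42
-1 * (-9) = 9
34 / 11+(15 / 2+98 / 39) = 11243 / 858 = 13.10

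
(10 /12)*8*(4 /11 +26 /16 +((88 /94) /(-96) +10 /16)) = 161545 /9306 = 17.36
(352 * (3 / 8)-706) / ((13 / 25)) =-14350 / 13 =-1103.85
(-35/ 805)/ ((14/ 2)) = -0.01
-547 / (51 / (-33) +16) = -6017 / 159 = -37.84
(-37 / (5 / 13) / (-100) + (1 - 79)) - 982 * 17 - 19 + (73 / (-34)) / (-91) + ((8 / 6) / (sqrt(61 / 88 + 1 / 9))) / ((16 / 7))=-12987076143 / 773500 + sqrt(286) / 26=-16789.36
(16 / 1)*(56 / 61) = 896 / 61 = 14.69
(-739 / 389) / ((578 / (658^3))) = -105266970284 / 112421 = -936363.94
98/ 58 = 49/ 29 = 1.69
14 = 14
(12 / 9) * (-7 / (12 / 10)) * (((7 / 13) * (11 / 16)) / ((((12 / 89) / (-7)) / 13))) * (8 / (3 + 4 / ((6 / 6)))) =239855 / 108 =2220.88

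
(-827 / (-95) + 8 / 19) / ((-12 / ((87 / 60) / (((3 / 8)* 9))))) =-8381 / 25650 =-0.33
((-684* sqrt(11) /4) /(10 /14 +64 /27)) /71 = -32319* sqrt(11) /41393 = -2.59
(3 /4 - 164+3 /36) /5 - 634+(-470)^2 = 6607001 /30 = 220233.37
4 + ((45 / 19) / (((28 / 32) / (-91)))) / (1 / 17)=-79484 / 19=-4183.37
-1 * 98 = -98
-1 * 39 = -39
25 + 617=642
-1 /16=-0.06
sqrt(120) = 2 * sqrt(30) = 10.95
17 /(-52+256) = 1 /12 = 0.08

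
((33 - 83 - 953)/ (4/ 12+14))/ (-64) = 3009/ 2752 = 1.09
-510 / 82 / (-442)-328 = -349633 / 1066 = -327.99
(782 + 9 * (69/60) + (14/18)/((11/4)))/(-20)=-1569413/39600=-39.63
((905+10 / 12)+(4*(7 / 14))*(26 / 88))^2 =821604.91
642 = 642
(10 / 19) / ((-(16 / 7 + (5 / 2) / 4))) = -560 / 3097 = -0.18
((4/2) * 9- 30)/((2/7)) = -42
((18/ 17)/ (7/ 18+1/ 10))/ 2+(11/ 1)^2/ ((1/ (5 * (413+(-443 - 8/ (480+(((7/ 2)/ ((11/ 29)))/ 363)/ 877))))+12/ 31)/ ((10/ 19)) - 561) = 28413155248499104935/ 32774709909260790658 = 0.87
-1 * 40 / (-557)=40 / 557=0.07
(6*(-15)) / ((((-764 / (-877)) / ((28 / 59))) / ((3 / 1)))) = -147.09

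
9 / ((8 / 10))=45 / 4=11.25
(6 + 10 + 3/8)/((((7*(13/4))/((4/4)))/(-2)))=-131/91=-1.44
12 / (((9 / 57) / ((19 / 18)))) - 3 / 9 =719 / 9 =79.89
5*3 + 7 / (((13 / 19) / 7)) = 1126 / 13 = 86.62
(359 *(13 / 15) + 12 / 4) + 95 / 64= 302993 / 960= 315.62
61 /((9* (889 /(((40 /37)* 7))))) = 2440 /42291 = 0.06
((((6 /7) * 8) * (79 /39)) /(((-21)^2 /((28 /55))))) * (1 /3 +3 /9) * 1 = 10112 /945945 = 0.01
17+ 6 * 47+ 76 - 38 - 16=321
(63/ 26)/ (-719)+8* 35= 5234257/ 18694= 280.00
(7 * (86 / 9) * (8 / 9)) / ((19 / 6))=9632 / 513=18.78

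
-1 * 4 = -4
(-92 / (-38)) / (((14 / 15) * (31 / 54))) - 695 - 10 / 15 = -8548811 / 12369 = -691.15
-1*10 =-10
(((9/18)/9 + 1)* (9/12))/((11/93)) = 589/88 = 6.69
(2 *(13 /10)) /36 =13 /180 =0.07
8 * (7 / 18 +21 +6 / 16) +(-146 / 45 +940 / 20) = 3268 / 15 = 217.87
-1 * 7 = -7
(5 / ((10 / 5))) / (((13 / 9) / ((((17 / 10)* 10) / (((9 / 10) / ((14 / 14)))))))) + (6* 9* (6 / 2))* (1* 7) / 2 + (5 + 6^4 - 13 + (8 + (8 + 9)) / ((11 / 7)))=272215 / 143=1903.60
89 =89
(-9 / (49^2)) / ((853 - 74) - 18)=-9 / 1827161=-0.00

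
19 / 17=1.12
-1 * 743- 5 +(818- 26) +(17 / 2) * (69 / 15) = 831 / 10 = 83.10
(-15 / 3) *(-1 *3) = 15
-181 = -181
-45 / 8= -5.62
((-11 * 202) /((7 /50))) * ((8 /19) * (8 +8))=-14220800 /133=-106923.31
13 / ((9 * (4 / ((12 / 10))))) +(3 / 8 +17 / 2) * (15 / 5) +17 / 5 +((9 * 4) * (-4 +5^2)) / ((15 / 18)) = 112519 / 120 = 937.66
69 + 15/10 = 141/2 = 70.50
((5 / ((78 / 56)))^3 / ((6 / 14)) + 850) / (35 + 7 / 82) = 13978658900 / 511982289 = 27.30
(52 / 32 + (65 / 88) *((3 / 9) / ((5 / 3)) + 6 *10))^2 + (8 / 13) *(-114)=3231285 / 1573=2054.22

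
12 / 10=6 / 5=1.20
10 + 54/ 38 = 217/ 19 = 11.42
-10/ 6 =-5/ 3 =-1.67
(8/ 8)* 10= 10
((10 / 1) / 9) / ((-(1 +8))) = -10 / 81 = -0.12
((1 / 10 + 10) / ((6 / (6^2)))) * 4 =1212 / 5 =242.40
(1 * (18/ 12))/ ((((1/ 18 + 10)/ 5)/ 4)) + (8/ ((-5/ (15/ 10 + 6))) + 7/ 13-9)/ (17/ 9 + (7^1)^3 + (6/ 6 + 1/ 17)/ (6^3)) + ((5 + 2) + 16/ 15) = 16376002739/ 1489978425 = 10.99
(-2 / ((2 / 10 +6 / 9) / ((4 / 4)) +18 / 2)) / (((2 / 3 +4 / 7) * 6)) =-105 / 3848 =-0.03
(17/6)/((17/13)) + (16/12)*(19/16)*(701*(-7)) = -31069/4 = -7767.25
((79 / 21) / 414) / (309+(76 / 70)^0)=79 / 2695140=0.00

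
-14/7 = -2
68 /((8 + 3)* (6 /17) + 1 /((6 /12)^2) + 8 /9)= 5202 /671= 7.75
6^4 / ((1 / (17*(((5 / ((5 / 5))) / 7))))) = 110160 / 7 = 15737.14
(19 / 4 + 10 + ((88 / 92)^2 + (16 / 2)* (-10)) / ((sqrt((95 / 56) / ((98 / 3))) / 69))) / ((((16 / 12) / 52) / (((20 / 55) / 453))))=767 / 1661 - 60913216* sqrt(1995) / 3629285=-749.19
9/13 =0.69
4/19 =0.21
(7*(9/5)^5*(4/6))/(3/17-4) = -4684554/203125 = -23.06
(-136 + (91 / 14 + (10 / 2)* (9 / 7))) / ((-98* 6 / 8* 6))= 1723 / 6174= 0.28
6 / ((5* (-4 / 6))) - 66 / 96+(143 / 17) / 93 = -303179 / 126480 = -2.40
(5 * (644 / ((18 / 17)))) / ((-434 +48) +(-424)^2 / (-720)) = -68425 / 14303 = -4.78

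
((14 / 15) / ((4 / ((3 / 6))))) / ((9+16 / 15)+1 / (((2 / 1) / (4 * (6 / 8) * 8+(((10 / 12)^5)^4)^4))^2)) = 74503529388702471693761799791075442026154152927401592609153047417660226961194193646163877383663213601894988228815141935775744 / 98387235785864175632423888375915799279175777628810951988664461105887782202696917662408159283066126201794398586347103746144592773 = 0.00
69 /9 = 23 /3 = 7.67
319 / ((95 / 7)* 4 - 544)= -0.65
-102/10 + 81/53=-2298/265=-8.67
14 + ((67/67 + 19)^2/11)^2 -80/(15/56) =376666/363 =1037.65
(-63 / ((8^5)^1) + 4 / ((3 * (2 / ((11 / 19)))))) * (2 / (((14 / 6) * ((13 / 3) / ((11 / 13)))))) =23671065 / 368263168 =0.06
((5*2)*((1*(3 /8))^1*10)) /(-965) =-15 /386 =-0.04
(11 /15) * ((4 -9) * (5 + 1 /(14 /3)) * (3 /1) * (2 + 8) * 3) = -12045 /7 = -1720.71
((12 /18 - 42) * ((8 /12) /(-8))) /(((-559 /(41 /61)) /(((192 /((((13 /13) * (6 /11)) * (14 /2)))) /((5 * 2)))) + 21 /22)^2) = 1614190336 /12671684792361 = 0.00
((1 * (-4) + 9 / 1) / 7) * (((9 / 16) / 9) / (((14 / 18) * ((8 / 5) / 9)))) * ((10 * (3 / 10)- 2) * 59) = 119475 / 6272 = 19.05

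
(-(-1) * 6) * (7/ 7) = 6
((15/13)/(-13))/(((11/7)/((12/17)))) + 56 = 1768508/31603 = 55.96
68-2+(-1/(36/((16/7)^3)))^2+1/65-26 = 24854566409/619421985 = 40.13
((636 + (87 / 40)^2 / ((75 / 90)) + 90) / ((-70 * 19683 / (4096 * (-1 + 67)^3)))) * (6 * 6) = -379898832896 / 16875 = -22512523.43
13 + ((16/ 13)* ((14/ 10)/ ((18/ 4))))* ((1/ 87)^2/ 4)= 57562301/ 4427865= 13.00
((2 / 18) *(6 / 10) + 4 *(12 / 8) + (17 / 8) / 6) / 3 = 1541 / 720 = 2.14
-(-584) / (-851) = -584 / 851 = -0.69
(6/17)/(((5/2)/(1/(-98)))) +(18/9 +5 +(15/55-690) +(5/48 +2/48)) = -1501081663/2199120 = -682.58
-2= -2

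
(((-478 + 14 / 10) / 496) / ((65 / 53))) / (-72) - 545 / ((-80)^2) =-1724117 / 23212800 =-0.07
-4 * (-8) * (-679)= -21728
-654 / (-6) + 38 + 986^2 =972343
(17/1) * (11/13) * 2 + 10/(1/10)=1674/13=128.77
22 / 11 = 2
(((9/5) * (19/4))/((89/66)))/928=5643/825920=0.01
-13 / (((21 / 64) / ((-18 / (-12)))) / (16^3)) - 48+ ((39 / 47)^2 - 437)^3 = -6285591977716608784 / 75454507303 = -83303068.33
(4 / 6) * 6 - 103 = -99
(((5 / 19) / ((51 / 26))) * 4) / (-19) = -520 / 18411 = -0.03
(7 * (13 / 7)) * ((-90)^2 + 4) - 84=105268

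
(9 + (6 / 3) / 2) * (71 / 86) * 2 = 710 / 43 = 16.51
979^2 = 958441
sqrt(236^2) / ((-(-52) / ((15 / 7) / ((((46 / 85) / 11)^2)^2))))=676378375303125 / 407448496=1660034.05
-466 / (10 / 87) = -20271 / 5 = -4054.20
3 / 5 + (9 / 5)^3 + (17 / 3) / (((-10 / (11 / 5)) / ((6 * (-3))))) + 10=4859 / 125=38.87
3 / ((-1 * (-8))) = 3 / 8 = 0.38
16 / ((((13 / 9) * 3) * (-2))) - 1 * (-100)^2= -130024 / 13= -10001.85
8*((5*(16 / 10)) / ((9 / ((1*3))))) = 64 / 3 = 21.33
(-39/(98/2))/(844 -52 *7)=-13/7840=-0.00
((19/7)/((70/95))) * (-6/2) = -1083/98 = -11.05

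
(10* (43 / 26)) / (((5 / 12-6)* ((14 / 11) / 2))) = -28380 / 6097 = -4.65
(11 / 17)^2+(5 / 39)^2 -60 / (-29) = 31920854 / 12747501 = 2.50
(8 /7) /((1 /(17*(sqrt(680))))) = 272*sqrt(170) /7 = 506.64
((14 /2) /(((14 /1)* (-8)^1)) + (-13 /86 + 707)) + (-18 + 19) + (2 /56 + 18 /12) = 3416095 /4816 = 709.32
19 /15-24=-22.73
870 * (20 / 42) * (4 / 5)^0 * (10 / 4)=1035.71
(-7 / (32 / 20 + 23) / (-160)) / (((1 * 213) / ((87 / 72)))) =203 / 20120832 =0.00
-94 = -94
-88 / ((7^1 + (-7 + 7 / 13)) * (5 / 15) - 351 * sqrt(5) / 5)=2730 / 4258829 + 1067742 * sqrt(5) / 4258829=0.56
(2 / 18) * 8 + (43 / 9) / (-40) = 277 / 360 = 0.77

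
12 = 12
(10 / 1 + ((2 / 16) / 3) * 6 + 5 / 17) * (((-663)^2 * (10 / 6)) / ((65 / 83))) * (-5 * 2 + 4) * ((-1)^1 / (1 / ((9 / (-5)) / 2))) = -1065306411 / 20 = -53265320.55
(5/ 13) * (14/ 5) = 14/ 13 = 1.08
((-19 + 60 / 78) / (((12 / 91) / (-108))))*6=89586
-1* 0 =0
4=4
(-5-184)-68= -257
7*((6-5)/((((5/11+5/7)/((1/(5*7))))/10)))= 77/45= 1.71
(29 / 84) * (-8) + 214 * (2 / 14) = 584 / 21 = 27.81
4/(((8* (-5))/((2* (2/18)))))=-0.02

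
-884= -884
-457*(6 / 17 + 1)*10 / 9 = -105110 / 153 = -686.99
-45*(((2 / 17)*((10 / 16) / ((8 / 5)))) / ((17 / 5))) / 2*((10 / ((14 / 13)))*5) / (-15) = 121875 / 129472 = 0.94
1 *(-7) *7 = -49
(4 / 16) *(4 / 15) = 1 / 15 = 0.07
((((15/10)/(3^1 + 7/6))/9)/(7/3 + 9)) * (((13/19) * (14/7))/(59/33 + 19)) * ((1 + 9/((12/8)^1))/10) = 1287/7913500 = 0.00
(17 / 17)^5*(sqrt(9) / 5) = 3 / 5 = 0.60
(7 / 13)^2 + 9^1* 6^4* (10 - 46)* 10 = -709637711 / 169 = -4199039.71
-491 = -491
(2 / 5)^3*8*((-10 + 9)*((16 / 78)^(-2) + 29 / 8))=-1753 / 125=-14.02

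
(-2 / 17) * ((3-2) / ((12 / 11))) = -11 / 102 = -0.11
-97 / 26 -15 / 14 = -437 / 91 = -4.80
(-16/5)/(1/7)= -112/5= -22.40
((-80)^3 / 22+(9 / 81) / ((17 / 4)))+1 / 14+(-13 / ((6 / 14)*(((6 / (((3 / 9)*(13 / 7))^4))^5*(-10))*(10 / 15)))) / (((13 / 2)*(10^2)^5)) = -134502752659526134874469174466840374090504944213 / 5779439383999508718456156186441600000000000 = -23272.63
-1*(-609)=609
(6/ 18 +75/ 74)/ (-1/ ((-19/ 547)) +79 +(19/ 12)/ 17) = 193154/ 15471661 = 0.01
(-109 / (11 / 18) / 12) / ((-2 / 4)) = 327 / 11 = 29.73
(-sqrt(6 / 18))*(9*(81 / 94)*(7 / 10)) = -1701*sqrt(3) / 940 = -3.13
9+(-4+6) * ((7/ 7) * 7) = 23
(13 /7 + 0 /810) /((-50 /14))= -13 /25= -0.52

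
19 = 19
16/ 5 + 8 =56/ 5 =11.20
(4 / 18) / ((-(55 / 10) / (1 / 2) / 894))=-18.06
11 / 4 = 2.75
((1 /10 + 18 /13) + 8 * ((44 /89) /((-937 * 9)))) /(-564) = -144807881 /55029372840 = -0.00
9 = 9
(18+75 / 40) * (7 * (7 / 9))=2597 / 24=108.21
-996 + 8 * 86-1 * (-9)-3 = -302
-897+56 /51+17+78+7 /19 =-775717 /969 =-800.53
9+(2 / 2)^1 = 10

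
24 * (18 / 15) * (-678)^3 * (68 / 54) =-56515389696 / 5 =-11303077939.20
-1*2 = -2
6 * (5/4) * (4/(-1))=-30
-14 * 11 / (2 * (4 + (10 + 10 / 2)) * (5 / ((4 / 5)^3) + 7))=-4928 / 20387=-0.24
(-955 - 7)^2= 925444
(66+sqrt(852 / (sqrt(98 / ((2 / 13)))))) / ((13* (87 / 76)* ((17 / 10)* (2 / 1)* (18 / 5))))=1900* 13^(3 / 4)* sqrt(1491) / 15746913+20900 / 57681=0.39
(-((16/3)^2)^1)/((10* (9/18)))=-5.69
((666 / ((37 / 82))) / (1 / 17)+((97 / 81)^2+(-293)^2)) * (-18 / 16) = -363946655 / 2916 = -124810.24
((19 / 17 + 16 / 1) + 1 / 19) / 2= 2773 / 323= 8.59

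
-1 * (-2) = 2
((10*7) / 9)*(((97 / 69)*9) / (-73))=-6790 / 5037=-1.35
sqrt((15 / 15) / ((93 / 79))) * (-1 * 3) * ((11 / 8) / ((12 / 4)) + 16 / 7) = -461 * sqrt(7347) / 5208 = -7.59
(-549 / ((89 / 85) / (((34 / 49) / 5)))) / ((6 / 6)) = -317322 / 4361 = -72.76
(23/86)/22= 23/1892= 0.01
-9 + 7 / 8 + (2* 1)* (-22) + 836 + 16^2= 8319 / 8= 1039.88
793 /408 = 1.94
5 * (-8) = -40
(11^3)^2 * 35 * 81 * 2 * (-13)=-130581761310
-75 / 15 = -5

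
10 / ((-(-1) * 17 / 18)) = 180 / 17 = 10.59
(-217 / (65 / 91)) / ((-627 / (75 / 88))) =7595 / 18392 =0.41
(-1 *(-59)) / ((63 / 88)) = 5192 / 63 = 82.41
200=200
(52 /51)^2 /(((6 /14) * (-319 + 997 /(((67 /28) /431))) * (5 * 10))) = 634088 /2342933266725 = 0.00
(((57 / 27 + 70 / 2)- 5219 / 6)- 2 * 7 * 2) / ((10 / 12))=-1032.87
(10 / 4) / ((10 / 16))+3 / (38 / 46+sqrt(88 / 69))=-169 / 941+138*sqrt(1518) / 941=5.53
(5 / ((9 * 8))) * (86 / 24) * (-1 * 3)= -215 / 288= -0.75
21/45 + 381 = 381.47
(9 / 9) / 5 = 1 / 5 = 0.20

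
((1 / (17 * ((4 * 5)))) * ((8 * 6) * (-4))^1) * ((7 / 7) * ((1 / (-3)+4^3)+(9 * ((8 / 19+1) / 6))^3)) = -4829950 / 116603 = -41.42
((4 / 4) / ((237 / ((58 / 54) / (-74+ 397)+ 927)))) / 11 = 8084396 / 22735647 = 0.36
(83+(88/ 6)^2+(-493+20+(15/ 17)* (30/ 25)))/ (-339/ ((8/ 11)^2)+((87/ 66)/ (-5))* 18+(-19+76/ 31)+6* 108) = 2902155520/ 237336507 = 12.23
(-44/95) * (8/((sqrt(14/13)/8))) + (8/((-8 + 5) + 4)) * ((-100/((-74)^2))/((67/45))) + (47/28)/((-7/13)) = -1408 * sqrt(182)/665 - 57806753/17977708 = -31.78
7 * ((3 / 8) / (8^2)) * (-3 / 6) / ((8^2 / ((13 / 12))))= -91 / 262144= -0.00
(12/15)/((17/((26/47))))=104/3995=0.03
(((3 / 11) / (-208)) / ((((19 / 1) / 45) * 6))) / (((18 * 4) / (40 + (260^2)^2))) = -2856100025 / 86944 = -32849.88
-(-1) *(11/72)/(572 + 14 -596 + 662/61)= 671/3744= 0.18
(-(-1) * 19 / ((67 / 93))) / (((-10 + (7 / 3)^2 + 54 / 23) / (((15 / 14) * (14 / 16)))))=-5486535 / 489904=-11.20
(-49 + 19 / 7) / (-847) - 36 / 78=-31362 / 77077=-0.41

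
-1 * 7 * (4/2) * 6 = -84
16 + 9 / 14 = 233 / 14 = 16.64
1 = 1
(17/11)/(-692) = -17/7612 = -0.00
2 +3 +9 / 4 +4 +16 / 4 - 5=41 / 4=10.25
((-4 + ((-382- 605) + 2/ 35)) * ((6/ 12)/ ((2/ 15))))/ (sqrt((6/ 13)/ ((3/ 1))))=-104049 * sqrt(26)/ 56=-9474.07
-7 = -7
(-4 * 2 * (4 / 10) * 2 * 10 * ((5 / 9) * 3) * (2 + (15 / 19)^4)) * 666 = -22112407680 / 130321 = -169676.47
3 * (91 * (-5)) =-1365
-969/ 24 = -323/ 8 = -40.38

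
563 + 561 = 1124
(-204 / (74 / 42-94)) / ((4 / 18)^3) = 780759 / 3874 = 201.54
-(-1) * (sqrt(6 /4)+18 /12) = sqrt(6) /2+3 /2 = 2.72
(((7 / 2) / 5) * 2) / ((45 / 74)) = 518 / 225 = 2.30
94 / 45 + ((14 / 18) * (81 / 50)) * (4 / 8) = 2447 / 900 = 2.72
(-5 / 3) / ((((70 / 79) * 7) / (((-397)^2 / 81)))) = -12451111 / 23814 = -522.85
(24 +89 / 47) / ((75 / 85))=20689 / 705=29.35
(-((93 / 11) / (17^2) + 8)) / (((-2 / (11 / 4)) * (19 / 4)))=25525 / 10982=2.32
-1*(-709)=709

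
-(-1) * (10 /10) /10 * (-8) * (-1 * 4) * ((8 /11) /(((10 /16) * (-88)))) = -128 /3025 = -0.04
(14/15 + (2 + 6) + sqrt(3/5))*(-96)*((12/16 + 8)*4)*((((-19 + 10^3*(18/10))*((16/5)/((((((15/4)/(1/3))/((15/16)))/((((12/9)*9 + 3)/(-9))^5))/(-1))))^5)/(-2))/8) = 2434960937500000000000*sqrt(15)/68630377364883 + 326284765625000000000000/205891132094649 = 1722155060.77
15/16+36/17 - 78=-20385/272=-74.94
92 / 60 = 23 / 15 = 1.53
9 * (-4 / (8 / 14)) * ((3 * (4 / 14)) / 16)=-27 / 8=-3.38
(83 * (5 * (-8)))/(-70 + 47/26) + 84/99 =49.53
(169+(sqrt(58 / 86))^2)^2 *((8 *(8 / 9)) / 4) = 94633984 / 1849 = 51181.17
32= 32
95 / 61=1.56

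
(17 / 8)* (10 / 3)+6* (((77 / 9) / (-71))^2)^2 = 1574916037493 / 222301385388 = 7.08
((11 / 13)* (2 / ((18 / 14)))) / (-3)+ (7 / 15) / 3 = -497 / 1755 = -0.28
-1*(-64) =64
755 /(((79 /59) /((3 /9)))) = 44545 /237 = 187.95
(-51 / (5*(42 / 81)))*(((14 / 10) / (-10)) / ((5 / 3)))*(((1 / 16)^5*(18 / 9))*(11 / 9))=5049 / 1310720000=0.00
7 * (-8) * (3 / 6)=-28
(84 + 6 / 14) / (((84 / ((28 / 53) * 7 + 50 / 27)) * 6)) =782287 / 841428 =0.93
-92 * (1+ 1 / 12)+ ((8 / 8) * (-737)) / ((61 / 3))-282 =-76478 / 183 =-417.91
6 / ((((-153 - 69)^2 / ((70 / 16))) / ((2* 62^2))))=33635 / 8214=4.09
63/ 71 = 0.89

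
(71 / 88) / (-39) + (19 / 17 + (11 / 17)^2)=1503289 / 991848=1.52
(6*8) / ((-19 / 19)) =-48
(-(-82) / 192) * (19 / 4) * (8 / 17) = 779 / 816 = 0.95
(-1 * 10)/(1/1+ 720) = -10/721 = -0.01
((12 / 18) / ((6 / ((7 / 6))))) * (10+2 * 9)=98 / 27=3.63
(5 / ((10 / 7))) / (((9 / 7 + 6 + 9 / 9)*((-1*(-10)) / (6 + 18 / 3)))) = 147 / 290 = 0.51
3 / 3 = 1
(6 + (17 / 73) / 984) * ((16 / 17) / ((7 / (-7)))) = -862018 / 152643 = -5.65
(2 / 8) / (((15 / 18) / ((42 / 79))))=63 / 395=0.16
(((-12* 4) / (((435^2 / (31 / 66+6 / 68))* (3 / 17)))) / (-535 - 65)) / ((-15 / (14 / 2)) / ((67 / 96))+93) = 293594 / 19752833491875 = 0.00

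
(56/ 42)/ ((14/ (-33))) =-22/ 7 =-3.14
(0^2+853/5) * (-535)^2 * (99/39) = 123953038.85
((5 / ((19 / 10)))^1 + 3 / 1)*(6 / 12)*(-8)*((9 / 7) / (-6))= 642 / 133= 4.83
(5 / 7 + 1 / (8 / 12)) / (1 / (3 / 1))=93 / 14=6.64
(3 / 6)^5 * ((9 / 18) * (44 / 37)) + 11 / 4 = 1639 / 592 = 2.77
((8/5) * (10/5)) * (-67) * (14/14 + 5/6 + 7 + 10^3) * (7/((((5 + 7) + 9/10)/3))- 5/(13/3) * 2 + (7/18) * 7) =-33337914404/75465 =-441766.57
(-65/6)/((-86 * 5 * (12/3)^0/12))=13/43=0.30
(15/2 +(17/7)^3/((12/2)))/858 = 5087/441441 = 0.01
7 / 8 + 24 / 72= 29 / 24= 1.21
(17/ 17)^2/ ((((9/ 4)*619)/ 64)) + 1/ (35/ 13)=81383/ 194985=0.42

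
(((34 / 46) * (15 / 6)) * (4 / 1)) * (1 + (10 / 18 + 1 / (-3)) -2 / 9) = 170 / 23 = 7.39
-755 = -755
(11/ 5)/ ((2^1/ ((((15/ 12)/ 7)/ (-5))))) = -11/ 280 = -0.04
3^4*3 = 243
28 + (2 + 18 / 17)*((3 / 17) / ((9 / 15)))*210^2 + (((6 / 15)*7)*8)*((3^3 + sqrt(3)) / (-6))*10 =11182780 / 289 - 112*sqrt(3) / 3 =38630.08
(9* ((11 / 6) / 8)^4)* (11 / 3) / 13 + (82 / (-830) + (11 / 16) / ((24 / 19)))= 4319481029 / 9546301440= 0.45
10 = 10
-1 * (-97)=97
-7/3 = -2.33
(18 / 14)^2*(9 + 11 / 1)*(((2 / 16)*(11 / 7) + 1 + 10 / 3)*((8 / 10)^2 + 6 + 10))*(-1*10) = -8547552 / 343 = -24919.98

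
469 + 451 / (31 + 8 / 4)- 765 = -847 / 3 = -282.33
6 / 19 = 0.32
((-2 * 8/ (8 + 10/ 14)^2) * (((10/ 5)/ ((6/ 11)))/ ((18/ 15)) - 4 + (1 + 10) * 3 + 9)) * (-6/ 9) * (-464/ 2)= -134415232/ 100467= -1337.90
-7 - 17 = -24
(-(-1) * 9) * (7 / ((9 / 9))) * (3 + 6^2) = 2457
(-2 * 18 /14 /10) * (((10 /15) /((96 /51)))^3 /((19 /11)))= -54043 /8171520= -0.01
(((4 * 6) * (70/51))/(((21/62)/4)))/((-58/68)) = -456.09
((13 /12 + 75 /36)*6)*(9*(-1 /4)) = -171 /4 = -42.75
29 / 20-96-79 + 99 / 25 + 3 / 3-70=-23859 / 100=-238.59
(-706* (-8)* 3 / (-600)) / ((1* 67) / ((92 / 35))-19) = -64952 / 14925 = -4.35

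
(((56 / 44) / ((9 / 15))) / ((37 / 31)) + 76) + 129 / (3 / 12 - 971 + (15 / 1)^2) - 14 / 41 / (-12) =7728696337 / 99554642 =77.63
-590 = -590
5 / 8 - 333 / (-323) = 4279 / 2584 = 1.66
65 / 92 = 0.71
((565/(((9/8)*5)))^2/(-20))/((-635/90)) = 408608/5715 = 71.50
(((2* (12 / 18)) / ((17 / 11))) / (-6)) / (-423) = 22 / 64719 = 0.00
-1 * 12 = -12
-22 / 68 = -11 / 34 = -0.32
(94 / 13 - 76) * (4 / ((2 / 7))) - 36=-12984 / 13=-998.77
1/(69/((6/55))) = 2/1265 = 0.00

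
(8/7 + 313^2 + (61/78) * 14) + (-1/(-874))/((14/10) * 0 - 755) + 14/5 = 3530252027083/36028902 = 97983.89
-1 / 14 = -0.07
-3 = -3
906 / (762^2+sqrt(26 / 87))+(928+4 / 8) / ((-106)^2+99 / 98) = 1359695753298065247 / 16150500785926090681 - 453 * sqrt(2262) / 14665914281003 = 0.08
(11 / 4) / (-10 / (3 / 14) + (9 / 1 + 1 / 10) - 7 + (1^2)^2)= -165 / 2614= -0.06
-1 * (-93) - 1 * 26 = 67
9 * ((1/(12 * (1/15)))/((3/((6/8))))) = 2.81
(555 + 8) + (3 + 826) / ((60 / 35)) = 12559 / 12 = 1046.58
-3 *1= -3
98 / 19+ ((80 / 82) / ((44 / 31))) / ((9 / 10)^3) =6.10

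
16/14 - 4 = -20/7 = -2.86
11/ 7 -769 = -5372/ 7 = -767.43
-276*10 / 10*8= -2208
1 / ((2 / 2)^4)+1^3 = 2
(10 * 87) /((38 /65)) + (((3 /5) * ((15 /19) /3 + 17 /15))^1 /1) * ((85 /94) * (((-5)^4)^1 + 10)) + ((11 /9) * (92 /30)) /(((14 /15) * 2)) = 221805245 /112518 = 1971.29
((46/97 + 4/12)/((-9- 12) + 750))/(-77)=-235/16334703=-0.00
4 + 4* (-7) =-24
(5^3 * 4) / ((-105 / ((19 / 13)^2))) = -36100 / 3549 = -10.17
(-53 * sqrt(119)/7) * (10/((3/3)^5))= -530 * sqrt(119)/7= -825.95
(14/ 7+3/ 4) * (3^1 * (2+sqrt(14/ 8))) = 33 * sqrt(7)/ 8+33/ 2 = 27.41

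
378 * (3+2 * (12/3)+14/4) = 5481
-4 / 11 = -0.36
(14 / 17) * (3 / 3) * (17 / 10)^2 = 119 / 50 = 2.38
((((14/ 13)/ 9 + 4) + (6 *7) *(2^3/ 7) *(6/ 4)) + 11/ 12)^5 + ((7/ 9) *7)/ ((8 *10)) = 304562933697172587255193/ 112253339427840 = 2713174817.33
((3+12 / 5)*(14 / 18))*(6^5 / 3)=54432 / 5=10886.40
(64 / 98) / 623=0.00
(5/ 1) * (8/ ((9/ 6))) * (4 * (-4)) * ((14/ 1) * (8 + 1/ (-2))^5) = -141750000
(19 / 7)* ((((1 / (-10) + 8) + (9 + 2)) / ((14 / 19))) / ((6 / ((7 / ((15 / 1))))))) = 5.42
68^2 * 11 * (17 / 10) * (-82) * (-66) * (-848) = -1984189177344 / 5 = -396837835468.80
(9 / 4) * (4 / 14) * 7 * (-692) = -3114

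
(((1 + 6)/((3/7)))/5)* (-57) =-931/5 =-186.20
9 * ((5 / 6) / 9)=5 / 6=0.83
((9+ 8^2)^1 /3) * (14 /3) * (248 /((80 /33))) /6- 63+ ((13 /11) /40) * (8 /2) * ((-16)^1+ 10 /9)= 1852649 /990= 1871.36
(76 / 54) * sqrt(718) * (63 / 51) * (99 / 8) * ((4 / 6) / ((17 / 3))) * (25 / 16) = 36575 * sqrt(718) / 9248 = 105.97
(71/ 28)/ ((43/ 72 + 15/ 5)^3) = 6625152/ 121617853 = 0.05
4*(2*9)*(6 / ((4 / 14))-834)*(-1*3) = 175608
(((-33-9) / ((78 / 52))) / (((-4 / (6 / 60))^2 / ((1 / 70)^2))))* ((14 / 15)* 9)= -3 / 100000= -0.00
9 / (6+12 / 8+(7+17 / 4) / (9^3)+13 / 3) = 2916 / 3839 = 0.76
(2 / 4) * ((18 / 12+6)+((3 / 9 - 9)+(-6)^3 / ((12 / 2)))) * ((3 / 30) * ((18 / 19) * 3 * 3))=-6021 / 380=-15.84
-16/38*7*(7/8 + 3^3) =-1561/19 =-82.16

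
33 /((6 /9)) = 99 /2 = 49.50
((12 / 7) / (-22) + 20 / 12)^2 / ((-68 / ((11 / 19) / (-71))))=134689 / 444991932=0.00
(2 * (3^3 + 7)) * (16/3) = 1088/3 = 362.67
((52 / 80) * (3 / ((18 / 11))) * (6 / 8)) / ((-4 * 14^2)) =-0.00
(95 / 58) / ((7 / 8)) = 380 / 203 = 1.87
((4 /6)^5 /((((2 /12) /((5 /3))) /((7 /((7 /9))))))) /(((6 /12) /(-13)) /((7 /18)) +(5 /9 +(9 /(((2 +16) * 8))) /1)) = 465920 /20409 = 22.83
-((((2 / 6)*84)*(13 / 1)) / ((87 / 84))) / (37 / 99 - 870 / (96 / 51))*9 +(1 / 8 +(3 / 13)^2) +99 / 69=5582227095035 / 659666719192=8.46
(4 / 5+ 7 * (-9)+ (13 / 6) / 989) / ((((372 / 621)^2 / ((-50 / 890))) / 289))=331193707821 / 117687904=2814.17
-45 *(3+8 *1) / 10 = -99 / 2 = -49.50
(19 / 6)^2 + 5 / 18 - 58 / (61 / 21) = -21217 / 2196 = -9.66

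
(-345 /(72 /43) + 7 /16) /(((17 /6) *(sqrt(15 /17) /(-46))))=226987 *sqrt(255) /1020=3553.62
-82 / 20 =-41 / 10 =-4.10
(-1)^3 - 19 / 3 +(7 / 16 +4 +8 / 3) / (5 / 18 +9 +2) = -32659 / 4872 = -6.70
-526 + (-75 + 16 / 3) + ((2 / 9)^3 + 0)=-434233 / 729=-595.66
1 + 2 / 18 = 10 / 9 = 1.11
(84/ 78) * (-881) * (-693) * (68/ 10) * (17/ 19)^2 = 83987361612/ 23465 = 3579261.10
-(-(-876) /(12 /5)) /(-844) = 0.43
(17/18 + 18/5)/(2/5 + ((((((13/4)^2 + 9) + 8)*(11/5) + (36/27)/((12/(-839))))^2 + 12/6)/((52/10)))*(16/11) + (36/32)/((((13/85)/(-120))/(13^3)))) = -8422128/3593467375367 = -0.00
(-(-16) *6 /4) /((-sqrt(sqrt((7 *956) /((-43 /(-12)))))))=-4 *43^(1 /4) *5019^(3 /4) /1673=-3.65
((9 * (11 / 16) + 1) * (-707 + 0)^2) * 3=172447905 / 16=10777994.06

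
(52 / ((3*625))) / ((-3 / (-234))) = 1352 / 625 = 2.16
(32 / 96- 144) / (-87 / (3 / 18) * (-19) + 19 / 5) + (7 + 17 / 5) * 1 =7728229 / 744135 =10.39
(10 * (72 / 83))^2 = 518400 / 6889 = 75.25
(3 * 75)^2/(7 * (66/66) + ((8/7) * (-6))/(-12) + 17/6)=2126250/437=4865.56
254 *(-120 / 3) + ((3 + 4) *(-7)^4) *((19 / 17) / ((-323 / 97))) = -4566519 / 289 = -15801.10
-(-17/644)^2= -289/414736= -0.00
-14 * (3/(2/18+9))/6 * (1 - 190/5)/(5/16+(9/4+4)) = 888/205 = 4.33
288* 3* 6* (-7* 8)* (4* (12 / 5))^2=-668860416 / 25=-26754416.64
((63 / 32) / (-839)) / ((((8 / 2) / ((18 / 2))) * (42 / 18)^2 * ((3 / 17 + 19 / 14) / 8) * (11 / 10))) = -12393 / 2694868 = -0.00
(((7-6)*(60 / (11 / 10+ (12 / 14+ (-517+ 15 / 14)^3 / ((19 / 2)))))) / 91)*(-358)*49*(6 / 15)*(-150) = -391958448000 / 8164787530211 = -0.05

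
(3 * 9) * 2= 54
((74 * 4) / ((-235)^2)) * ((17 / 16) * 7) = 4403 / 110450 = 0.04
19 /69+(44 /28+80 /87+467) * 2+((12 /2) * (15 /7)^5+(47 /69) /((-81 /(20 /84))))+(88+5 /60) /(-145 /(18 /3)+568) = 64559312047924753 /53332339095126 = 1210.51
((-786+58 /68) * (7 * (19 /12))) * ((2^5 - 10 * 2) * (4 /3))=-7100870 /51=-139232.75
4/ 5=0.80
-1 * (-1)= 1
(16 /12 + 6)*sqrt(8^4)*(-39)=-18304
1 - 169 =-168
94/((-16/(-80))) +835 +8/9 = 11753/9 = 1305.89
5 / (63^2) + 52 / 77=29539 / 43659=0.68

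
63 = 63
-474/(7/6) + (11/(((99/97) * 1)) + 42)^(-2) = -641676933/1579375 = -406.29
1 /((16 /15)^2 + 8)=225 /2056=0.11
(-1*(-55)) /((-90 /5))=-55 /18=-3.06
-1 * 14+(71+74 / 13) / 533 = -96009 / 6929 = -13.86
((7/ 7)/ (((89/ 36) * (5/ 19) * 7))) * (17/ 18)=646/ 3115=0.21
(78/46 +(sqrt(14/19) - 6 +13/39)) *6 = -548/23 +6 *sqrt(266)/19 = -18.68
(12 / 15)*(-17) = -68 / 5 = -13.60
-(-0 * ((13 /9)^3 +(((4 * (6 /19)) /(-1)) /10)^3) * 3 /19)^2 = 0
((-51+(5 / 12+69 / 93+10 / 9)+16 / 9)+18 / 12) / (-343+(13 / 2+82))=50725 / 284022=0.18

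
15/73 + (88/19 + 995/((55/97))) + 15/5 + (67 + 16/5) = 139819362/76285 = 1832.86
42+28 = 70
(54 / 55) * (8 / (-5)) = -432 / 275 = -1.57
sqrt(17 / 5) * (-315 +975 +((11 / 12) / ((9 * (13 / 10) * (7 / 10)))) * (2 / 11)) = 324334 * sqrt(85) / 2457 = 1217.02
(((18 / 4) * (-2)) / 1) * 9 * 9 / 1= -729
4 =4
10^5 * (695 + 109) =80400000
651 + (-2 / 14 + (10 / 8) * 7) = 18469 / 28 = 659.61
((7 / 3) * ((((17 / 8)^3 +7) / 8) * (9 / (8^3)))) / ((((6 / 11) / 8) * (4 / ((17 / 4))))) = 11122573 / 8388608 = 1.33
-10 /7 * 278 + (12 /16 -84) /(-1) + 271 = -1201 /28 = -42.89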